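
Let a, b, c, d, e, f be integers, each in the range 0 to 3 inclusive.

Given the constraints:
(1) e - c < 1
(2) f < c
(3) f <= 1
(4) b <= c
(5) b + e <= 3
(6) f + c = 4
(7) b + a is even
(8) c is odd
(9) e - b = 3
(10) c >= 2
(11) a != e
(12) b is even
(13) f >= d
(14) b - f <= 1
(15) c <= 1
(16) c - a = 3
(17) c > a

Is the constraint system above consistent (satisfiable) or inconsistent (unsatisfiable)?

From constraint 3: f ≤ 1. From constraint 15: c ≤ 1. Hence f + c ≤ 2. But constraint 6 requires f + c = 4, and 4 > 2. Contradiction.

Unsatisfiable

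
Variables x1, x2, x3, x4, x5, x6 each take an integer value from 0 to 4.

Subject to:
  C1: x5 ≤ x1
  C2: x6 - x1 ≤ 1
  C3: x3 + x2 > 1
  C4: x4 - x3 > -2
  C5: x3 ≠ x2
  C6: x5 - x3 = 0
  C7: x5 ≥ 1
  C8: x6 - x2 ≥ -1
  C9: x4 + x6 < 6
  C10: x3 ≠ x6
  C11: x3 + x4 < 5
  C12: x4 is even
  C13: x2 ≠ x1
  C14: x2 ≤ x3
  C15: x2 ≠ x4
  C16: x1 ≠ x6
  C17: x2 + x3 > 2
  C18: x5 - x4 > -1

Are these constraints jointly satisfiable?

Try x1 = 2, x2 = 1, x3 = 2, x4 = 2, x5 = 2, x6 = 3.
Check constraint 2: x6 - x1 = 1; constraint 3: x3 + x2 = 3; constraint 4: x4 - x3 = 0. The remaining constraints are straightforward to verify.

Satisfiable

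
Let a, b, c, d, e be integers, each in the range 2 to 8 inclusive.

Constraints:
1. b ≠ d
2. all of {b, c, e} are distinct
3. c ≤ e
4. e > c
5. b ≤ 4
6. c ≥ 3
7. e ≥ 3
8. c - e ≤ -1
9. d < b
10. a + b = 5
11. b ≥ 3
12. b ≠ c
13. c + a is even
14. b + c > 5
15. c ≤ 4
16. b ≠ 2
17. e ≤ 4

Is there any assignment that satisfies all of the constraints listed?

Unsatisfiable

Constraints 5, 6, 7, 11, 15, and 17 confine each of b, c, e to the 2 values {3, 4}.
Constraint 2 requires all 3 of them to be distinct, but only 2 values are available — impossible by the pigeonhole principle.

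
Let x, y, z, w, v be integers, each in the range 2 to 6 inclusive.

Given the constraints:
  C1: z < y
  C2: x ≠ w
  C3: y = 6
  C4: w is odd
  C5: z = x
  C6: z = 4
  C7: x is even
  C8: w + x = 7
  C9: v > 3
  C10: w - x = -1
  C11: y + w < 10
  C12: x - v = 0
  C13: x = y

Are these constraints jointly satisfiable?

Unsatisfiable

Constraint 6 fixes z = 4 and constraint 3 fixes y = 6. Constraints 5 and 13 give z = x = y, so z = y. But 4 ≠ 6 — contradiction.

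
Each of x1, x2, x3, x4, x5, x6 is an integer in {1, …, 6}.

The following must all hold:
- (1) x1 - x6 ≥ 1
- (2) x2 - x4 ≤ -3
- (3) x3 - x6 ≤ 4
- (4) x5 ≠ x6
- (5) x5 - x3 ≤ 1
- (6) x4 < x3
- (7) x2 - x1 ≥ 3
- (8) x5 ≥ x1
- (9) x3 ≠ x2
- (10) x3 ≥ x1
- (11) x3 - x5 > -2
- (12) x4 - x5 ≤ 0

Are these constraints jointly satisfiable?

Unsatisfiable

Constraints 1, 2, 3, 5, 7, and 12 give x1 − x6 ≥ 1, x6 − x3 ≥ -4, x3 − x5 ≥ -1, x5 − x4 ≥ 0, x4 − x2 ≥ 3, x2 − x1 ≥ 3.
Adding all 6 inequalities: the left sides telescope to 0, and the right sides sum to 1 + (-4) + (-1) + 0 + 3 + 3 = 2. So 0 ≥ 2, which is false.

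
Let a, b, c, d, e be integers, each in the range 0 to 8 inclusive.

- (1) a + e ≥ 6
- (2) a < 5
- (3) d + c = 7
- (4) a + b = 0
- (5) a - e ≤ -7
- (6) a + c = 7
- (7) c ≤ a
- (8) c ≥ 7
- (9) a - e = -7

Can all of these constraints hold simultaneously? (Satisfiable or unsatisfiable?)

Unsatisfiable

From constraints 7 and 8: a ≥ c and c ≥ 7, so a ≥ 7. From constraint 2: a ≤ 4. But 4 < 7, so no value of a works.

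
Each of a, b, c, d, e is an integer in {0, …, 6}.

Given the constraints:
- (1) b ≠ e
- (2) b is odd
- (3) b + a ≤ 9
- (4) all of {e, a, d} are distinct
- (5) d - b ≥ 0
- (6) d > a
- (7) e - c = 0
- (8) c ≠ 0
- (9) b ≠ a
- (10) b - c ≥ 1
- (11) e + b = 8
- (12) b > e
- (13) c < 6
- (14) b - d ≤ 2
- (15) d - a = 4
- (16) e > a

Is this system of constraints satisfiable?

Satisfiable

Take a = 1, b = 5, c = 3, d = 5, e = 3. Then constraint 3: b + a = 6; constraint 5: d - b = 0; constraint 7: e - c = 0, and every other listed constraint is also met.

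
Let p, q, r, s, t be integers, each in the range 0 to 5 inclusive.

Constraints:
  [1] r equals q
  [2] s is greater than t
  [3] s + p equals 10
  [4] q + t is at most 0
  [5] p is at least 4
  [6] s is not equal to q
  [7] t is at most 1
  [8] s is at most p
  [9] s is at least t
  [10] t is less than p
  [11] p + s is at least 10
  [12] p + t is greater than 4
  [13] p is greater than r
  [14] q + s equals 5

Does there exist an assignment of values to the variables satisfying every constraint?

Satisfiable

One satisfying assignment is p = 5, q = 0, r = 0, s = 5, t = 0.
For the less obvious constraints — constraint 3: s + p = 10; constraint 4: q + t = 0 — and the others hold by inspection.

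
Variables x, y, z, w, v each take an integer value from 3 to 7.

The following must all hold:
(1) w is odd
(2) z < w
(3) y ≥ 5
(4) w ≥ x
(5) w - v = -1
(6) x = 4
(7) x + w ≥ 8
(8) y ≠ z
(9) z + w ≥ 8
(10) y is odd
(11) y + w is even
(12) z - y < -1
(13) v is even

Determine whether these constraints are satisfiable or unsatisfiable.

Satisfiable

Setting (x, y, z, w, v) = (4, 7, 4, 5, 6) satisfies everything: constraint 5: w - v = -1; constraint 7: x + w = 9; constraint 9: z + w = 9, and the others follow.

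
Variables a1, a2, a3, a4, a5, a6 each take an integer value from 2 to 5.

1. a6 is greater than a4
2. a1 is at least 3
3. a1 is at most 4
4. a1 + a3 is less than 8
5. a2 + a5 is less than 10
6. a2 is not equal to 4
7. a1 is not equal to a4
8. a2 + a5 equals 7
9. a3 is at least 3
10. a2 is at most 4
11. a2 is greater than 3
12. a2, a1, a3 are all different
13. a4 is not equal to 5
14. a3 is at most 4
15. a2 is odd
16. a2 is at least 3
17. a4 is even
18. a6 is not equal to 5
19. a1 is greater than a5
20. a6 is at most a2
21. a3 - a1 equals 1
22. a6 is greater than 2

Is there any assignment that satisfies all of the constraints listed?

Unsatisfiable

Constraints 2, 3, 9, 10, 14, and 16 confine each of a2, a1, a3 to the 2 values {3, 4}.
Constraint 12 requires all 3 of them to be distinct, but only 2 values are available — impossible by the pigeonhole principle.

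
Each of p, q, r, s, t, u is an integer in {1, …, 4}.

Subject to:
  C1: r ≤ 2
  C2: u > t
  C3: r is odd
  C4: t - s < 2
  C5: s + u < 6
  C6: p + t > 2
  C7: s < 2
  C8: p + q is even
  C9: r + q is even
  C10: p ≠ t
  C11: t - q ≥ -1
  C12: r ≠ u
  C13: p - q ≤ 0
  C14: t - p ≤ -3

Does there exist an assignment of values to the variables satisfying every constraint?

Constraints 11, 13, and 14 give t − q ≥ -1, q − p ≥ 0, p − t ≥ 3.
Adding all 3 inequalities: the left sides telescope to 0, and the right sides sum to (-1) + 0 + 3 = 2. So 0 ≥ 2, which is false.

Unsatisfiable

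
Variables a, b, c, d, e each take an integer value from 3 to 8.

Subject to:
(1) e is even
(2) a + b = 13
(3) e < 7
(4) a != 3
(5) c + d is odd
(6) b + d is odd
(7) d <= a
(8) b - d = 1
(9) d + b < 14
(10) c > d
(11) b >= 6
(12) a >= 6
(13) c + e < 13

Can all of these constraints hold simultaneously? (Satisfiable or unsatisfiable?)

Setting (a, b, c, d, e) = (7, 6, 6, 5, 4) satisfies everything: constraint 2: a + b = 13; constraint 8: b - d = 1; constraint 9: d + b = 11, and the others follow.

Satisfiable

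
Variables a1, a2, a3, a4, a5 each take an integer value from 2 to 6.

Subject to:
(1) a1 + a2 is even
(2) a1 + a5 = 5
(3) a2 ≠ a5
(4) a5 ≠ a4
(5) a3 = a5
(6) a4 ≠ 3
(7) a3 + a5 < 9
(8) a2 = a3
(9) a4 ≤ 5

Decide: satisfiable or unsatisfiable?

Unsatisfiable

From constraints 5 and 8, a2 = a3 = a5, so a2 = a5. But constraint 3 says a2 ≠ a5. Contradiction.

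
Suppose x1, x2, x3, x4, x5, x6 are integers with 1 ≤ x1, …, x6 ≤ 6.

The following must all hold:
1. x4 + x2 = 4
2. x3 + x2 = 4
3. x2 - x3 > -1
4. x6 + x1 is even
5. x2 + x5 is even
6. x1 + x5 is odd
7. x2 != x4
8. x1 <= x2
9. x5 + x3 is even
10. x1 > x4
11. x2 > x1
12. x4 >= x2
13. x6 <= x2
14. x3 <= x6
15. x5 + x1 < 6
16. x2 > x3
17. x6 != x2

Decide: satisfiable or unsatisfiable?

Constraints 10, 11, and 12 give x2 ≤ x4, x4 < x1, x1 < x2. Chaining: x2 ≤ x4 < x1 < x2, which forces x2 < x2 — impossible.

Unsatisfiable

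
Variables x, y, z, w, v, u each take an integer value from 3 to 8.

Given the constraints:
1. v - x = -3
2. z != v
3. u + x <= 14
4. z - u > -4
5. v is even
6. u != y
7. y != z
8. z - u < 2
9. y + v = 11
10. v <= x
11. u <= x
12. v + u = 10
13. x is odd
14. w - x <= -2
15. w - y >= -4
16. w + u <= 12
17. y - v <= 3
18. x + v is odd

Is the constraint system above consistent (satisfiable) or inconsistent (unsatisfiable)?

Try x = 7, y = 7, z = 5, w = 3, v = 4, u = 6.
Check constraint 1: v - x = -3; constraint 3: u + x = 13. The remaining constraints are straightforward to verify.

Satisfiable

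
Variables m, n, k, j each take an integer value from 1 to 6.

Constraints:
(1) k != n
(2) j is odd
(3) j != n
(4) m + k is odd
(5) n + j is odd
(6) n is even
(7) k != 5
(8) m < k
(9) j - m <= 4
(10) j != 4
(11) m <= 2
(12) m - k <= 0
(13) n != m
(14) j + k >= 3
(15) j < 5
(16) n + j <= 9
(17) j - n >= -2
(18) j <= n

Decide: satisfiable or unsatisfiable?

Satisfiable

The assignment m = 1, n = 4, k = 2, j = 3 works:
  constraint 9 holds since j - m = 2.
  constraint 12 holds since m - k = -1.
The rest check out directly.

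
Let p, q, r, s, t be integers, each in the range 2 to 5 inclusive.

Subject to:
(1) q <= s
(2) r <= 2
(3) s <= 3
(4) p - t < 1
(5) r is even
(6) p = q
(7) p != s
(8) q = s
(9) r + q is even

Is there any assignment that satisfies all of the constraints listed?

Unsatisfiable

From constraints 6 and 8, p = q = s, so p = s. But constraint 7 says p ≠ s. Contradiction.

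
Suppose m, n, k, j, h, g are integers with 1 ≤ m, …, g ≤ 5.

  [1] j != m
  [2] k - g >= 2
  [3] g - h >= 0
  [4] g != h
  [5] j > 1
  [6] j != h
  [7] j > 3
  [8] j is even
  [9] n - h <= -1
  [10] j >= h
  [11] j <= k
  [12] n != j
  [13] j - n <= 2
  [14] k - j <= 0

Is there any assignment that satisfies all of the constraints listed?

Unsatisfiable

Constraints 2, 3, 9, 13, and 14 give j − k ≥ 0, k − g ≥ 2, g − h ≥ 0, h − n ≥ 1, n − j ≥ -2.
Adding all 5 inequalities: the left sides telescope to 0, and the right sides sum to 0 + 2 + 0 + 1 + (-2) = 1. So 0 ≥ 1, which is false.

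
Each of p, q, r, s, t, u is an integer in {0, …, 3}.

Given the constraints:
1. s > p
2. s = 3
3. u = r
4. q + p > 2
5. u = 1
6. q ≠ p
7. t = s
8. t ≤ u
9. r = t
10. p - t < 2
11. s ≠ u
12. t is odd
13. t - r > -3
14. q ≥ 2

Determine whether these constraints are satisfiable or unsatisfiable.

Unsatisfiable

Constraint 5 fixes u = 1 and constraint 2 fixes s = 3. Constraints 3, 7, and 9 give u = r = t = s, so u = s. But 1 ≠ 3 — contradiction.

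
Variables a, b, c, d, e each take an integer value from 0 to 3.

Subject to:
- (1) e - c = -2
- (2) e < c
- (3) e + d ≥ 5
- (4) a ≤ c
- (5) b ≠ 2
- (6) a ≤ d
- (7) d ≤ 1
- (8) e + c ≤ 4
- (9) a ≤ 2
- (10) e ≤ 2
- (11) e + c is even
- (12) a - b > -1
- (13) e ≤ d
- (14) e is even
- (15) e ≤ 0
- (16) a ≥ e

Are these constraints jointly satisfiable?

From constraints 9 and 16: e ≤ a ≤ 2. From constraint 7: d ≤ 1. Hence e + d ≤ 3. But constraint 3 requires e + d ≥ 5, and 5 > 3. Contradiction.

Unsatisfiable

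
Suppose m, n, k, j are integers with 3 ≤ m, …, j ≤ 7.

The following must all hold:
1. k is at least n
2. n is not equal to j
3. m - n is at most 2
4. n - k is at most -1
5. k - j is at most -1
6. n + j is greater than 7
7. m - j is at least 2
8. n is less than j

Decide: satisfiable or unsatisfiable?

Unsatisfiable

Constraints 3, 4, 5, and 7 give n − m ≥ -2, m − j ≥ 2, j − k ≥ 1, k − n ≥ 1.
Adding all 4 inequalities: the left sides telescope to 0, and the right sides sum to (-2) + 2 + 1 + 1 = 2. So 0 ≥ 2, which is false.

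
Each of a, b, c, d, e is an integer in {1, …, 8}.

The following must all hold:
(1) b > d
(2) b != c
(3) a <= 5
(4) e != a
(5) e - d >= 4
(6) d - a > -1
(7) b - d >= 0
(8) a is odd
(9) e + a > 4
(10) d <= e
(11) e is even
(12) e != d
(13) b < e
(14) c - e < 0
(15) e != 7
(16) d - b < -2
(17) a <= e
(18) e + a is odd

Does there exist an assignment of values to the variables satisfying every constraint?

Setting (a, b, c, d, e) = (1, 4, 5, 1, 6) satisfies everything: constraint 5: e - d = 5; constraint 6: d - a = 0, and the others follow.

Satisfiable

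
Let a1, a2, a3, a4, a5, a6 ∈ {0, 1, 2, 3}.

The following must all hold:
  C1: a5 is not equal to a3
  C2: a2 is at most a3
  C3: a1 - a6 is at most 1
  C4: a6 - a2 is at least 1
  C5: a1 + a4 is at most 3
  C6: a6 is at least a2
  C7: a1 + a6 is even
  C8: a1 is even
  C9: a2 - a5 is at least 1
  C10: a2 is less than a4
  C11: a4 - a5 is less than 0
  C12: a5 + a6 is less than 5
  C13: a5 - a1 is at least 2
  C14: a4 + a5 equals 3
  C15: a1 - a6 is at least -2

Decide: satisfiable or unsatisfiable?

Unsatisfiable

Constraints 4, 9, 13, and 15 give a2 − a5 ≥ 1, a5 − a1 ≥ 2, a1 − a6 ≥ -2, a6 − a2 ≥ 1.
Adding all 4 inequalities: the left sides telescope to 0, and the right sides sum to 1 + 2 + (-2) + 1 = 2. So 0 ≥ 2, which is false.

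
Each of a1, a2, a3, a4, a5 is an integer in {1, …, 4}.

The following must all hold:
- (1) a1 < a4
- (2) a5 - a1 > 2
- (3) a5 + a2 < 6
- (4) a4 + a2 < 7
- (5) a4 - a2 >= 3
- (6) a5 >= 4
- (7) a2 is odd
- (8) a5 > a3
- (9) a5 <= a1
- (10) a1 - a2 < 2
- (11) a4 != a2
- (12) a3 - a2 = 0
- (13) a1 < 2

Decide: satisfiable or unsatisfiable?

From constraints 6 and 9: a1 ≥ a5 and a5 ≥ 4, so a1 ≥ 4. From constraint 13: a1 ≤ 1. But 1 < 4, so no value of a1 works.

Unsatisfiable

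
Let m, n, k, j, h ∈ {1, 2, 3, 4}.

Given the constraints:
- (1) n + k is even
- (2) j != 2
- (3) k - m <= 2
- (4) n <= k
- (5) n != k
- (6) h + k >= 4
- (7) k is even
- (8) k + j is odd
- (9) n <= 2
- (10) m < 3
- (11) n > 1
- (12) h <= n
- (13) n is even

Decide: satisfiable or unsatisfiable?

The assignment m = 2, n = 2, k = 4, j = 1, h = 1 works:
  constraint 1 holds since n + k = 6 is even.
  constraint 3 holds since k - m = 2.
  constraint 6 holds since h + k = 5.
The rest check out directly.

Satisfiable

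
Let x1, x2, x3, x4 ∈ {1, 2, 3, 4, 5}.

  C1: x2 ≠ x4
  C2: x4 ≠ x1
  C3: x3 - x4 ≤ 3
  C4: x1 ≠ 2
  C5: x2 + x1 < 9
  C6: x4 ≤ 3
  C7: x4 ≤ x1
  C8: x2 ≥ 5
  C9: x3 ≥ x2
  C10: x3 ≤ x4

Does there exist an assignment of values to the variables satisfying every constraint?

From constraints 8 and 9: x3 ≥ x2 and x2 ≥ 5, so x3 ≥ 5. From constraints 6 and 10: x3 ≤ x4 and x4 ≤ 3, so x3 ≤ 3. But 3 < 5, so no value of x3 works.

Unsatisfiable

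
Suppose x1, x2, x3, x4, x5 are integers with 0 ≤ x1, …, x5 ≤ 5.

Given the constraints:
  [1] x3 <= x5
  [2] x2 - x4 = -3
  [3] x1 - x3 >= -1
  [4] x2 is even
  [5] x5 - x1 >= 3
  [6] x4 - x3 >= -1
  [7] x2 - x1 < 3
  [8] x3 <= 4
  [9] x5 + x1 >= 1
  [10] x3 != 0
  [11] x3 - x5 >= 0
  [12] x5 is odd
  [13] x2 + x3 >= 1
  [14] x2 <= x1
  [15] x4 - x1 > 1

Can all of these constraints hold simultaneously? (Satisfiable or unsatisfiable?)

Unsatisfiable

Constraints 3, 5, and 11 give x3 − x5 ≥ 0, x5 − x1 ≥ 3, x1 − x3 ≥ -1.
Adding all 3 inequalities: the left sides telescope to 0, and the right sides sum to 0 + 3 + (-1) = 2. So 0 ≥ 2, which is false.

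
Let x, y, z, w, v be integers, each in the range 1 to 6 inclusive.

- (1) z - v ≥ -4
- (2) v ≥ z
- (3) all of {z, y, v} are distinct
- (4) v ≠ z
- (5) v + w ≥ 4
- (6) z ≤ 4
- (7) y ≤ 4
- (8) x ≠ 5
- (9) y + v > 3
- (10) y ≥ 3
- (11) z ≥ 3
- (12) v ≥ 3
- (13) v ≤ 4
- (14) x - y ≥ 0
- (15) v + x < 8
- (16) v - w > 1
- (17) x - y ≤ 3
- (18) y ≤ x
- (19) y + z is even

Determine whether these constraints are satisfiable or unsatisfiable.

Unsatisfiable

Constraints 6, 7, 10, 11, 12, and 13 confine each of z, y, v to the 2 values {3, 4}.
Constraint 3 requires all 3 of them to be distinct, but only 2 values are available — impossible by the pigeonhole principle.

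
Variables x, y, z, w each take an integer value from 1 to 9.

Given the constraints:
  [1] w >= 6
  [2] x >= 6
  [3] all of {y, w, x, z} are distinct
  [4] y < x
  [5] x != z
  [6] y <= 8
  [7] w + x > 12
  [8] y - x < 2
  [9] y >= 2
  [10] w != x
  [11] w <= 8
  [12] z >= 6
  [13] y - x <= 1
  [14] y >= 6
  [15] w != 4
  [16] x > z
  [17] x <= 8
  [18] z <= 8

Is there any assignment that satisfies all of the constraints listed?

Unsatisfiable

Constraints 1, 2, 6, 11, 12, 14, 17, and 18 confine each of y, w, x, z to the 3 values {6, …, 8}.
Constraint 3 requires all 4 of them to be distinct, but only 3 values are available — impossible by the pigeonhole principle.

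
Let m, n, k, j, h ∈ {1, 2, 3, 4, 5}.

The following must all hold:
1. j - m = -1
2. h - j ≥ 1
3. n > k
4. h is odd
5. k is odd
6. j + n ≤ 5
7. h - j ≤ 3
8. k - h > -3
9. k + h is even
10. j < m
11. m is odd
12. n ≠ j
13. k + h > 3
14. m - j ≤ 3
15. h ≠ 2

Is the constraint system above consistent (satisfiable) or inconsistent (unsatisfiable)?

Satisfiable

Setting (m, n, k, j, h) = (3, 3, 1, 2, 3) satisfies everything: constraint 1: j - m = -1; constraint 2: h - j = 1; constraint 6: j + n = 5, and the others follow.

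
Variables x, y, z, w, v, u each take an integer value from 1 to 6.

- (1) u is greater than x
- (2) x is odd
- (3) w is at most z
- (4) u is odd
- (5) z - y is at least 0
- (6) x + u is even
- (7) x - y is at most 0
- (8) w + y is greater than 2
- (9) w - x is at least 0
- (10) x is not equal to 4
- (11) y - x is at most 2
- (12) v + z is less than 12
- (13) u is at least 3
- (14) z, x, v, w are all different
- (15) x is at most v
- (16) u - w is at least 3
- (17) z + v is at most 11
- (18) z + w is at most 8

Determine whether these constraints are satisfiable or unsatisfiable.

Satisfiable

Take x = 1, y = 3, z = 6, w = 2, v = 5, u = 5. Then constraint 5: z - y = 3; constraint 7: x - y = -2; constraint 8: w + y = 5, and every other listed constraint is also met.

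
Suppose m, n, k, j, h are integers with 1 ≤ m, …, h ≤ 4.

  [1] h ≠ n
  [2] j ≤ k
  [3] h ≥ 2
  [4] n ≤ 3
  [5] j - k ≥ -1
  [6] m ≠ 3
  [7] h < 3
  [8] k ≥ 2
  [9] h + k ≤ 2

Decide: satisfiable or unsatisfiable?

From constraint 3: h ≥ 2. From constraint 8: k ≥ 2. Hence h + k ≥ 4. But constraint 9 requires h + k ≤ 2, and 2 < 4. Contradiction.

Unsatisfiable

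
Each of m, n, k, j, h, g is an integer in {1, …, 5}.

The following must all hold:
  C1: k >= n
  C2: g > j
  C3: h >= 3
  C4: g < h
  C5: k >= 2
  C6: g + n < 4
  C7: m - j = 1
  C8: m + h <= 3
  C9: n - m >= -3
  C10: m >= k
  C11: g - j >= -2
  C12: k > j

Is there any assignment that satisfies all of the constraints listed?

Unsatisfiable

From constraints 5 and 10: m ≥ k ≥ 2. From constraint 3: h ≥ 3. Hence m + h ≥ 5. But constraint 8 requires m + h ≤ 3, and 3 < 5. Contradiction.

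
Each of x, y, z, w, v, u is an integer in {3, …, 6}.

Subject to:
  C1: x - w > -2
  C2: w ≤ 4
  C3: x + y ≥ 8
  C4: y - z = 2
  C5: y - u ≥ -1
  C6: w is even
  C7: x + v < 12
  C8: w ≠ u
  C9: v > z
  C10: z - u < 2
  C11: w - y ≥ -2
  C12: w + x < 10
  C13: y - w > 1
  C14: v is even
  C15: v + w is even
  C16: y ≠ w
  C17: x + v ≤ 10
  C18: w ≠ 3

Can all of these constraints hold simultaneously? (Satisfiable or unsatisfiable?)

Try x = 4, y = 6, z = 4, w = 4, v = 6, u = 5.
Check constraint 1: x - w = 0; constraint 3: x + y = 10. The remaining constraints are straightforward to verify.

Satisfiable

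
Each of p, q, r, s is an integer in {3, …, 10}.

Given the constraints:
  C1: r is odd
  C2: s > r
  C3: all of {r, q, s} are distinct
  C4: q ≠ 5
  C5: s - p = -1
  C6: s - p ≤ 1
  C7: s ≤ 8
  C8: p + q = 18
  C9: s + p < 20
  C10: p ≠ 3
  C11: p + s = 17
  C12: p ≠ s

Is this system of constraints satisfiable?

Setting (p, q, r, s) = (9, 9, 7, 8) satisfies everything: constraint 5: s - p = -1; constraint 6: s - p = -1, and the others follow.

Satisfiable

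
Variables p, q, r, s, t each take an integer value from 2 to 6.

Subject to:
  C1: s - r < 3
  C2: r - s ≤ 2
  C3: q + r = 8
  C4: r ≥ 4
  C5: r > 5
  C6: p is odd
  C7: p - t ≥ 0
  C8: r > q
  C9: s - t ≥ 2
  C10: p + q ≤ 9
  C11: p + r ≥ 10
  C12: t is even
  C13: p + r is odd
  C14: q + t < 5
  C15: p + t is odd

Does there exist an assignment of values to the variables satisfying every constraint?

Satisfiable

Setting (p, q, r, s, t) = (5, 2, 6, 6, 2) satisfies everything: constraint 1: s - r = 0; constraint 2: r - s = 0, and the others follow.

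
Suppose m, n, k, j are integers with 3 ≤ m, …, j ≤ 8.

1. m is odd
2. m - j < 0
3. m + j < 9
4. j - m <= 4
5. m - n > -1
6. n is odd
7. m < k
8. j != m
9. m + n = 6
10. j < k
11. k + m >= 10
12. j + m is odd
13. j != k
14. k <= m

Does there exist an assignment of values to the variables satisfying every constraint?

Constraints 2, 10, and 14 give j < k, k ≤ m, m < j. Chaining: j < k ≤ m < j, which forces j < j — impossible.

Unsatisfiable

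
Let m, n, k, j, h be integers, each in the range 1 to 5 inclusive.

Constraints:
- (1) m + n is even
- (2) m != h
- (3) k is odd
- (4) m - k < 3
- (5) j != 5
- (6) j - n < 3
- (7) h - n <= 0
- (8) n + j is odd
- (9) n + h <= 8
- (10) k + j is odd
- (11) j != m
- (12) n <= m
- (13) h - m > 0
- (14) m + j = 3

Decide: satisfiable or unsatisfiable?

Constraints 7, 12, and 13 give h ≤ n, n ≤ m, m < h. Chaining: h ≤ n ≤ m < h, which forces h < h — impossible.

Unsatisfiable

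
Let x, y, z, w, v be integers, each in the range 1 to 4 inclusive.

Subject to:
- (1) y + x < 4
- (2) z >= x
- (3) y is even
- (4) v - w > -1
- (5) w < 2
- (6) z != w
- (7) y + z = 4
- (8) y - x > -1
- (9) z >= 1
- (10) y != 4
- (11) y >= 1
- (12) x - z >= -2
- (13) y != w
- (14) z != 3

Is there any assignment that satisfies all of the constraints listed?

Satisfiable

Try x = 1, y = 2, z = 2, w = 1, v = 1.
Check constraint 1: y + x = 3; constraint 4: v - w = 0; constraint 7: y + z = 4. The remaining constraints are straightforward to verify.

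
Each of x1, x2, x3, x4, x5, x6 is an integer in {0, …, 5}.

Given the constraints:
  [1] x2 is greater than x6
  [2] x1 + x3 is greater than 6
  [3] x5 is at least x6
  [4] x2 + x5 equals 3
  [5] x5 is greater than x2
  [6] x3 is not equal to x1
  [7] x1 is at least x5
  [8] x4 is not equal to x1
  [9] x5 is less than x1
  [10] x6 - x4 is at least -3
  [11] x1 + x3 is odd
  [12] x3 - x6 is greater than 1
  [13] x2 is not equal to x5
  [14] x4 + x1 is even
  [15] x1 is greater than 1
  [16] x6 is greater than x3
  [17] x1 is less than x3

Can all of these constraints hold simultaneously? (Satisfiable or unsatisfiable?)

Constraints 1, 5, 9, 16, and 17 give x5 < x1, x1 < x3, x3 < x6, x6 < x2, x2 < x5. Chaining: x5 < x1 < x3 < x6 < x2 < x5, which forces x5 < x5 — impossible.

Unsatisfiable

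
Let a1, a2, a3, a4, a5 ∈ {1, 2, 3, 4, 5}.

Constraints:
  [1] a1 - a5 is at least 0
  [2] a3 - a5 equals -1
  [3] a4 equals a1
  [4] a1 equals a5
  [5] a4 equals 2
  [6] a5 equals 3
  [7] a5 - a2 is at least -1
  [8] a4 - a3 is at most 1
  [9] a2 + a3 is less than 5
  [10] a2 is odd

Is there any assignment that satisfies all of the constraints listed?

Constraint 5 fixes a4 = 2 and constraint 6 fixes a5 = 3. Constraints 3 and 4 give a4 = a1 = a5, so a4 = a5. But 2 ≠ 3 — contradiction.

Unsatisfiable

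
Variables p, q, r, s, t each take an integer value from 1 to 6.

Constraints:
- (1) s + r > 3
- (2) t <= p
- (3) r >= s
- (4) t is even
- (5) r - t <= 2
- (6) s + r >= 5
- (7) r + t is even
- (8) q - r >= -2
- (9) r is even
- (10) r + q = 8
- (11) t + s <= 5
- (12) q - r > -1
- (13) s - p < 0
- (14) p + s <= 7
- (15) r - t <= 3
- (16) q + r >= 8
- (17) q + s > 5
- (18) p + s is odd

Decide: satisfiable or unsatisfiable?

Satisfiable

Try p = 5, q = 4, r = 4, s = 2, t = 2.
Check constraint 1: s + r = 6; constraint 5: r - t = 2. The remaining constraints are straightforward to verify.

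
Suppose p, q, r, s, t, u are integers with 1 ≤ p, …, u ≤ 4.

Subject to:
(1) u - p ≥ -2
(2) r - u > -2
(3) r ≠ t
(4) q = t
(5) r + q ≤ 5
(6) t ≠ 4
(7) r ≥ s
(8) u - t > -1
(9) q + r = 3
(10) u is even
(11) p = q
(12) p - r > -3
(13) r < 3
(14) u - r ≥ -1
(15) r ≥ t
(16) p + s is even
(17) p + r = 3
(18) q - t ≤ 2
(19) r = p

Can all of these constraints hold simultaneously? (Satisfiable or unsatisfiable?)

From constraints 4, 11, and 19, r = p = q = t, so r = t. But constraint 3 says r ≠ t. Contradiction.

Unsatisfiable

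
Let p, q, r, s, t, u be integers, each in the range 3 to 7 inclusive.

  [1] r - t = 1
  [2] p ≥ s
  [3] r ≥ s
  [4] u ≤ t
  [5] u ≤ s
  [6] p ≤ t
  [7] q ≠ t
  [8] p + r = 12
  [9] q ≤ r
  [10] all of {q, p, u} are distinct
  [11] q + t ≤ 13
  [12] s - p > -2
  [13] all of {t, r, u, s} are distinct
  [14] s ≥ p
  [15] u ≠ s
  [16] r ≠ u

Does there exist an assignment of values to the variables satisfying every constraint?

Satisfiable

Take p = 5, q = 7, r = 7, s = 5, t = 6, u = 3. Then constraint 1: r - t = 1; constraint 8: p + r = 12, and every other listed constraint is also met.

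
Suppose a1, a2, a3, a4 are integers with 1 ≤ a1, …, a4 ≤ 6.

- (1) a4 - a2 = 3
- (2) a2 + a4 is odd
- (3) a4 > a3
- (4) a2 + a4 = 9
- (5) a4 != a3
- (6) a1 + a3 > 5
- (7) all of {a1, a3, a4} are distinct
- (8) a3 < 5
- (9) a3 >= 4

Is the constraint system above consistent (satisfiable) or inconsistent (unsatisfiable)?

Satisfiable

Take a1 = 3, a2 = 3, a3 = 4, a4 = 6. Then constraint 1: a4 - a2 = 3; constraint 4: a2 + a4 = 9; constraint 6: a1 + a3 = 7, and every other listed constraint is also met.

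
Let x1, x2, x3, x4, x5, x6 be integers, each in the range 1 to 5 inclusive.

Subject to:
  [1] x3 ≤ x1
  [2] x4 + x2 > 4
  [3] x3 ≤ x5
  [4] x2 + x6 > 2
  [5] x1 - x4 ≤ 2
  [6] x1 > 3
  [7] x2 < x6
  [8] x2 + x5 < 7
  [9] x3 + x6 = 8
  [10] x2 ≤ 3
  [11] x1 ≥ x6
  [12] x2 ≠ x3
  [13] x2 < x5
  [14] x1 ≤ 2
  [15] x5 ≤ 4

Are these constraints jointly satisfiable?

Unsatisfiable

From constraints 3 and 15: x3 ≤ x5 ≤ 4. From constraints 11 and 14: x6 ≤ x1 ≤ 2. Hence x3 + x6 ≤ 6. But constraint 9 requires x3 + x6 = 8, and 8 > 6. Contradiction.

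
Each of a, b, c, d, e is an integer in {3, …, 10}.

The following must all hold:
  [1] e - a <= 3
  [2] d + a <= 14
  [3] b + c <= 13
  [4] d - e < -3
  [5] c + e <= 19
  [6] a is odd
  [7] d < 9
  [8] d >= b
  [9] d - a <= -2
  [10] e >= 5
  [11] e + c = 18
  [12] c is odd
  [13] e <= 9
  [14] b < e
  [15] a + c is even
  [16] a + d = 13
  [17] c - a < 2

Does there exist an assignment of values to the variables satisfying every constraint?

The assignment a = 9, b = 4, c = 9, d = 4, e = 9 works:
  constraint 1 holds since e - a = 0.
  constraint 2 holds since d + a = 13.
  constraint 3 holds since b + c = 13.
The rest check out directly.

Satisfiable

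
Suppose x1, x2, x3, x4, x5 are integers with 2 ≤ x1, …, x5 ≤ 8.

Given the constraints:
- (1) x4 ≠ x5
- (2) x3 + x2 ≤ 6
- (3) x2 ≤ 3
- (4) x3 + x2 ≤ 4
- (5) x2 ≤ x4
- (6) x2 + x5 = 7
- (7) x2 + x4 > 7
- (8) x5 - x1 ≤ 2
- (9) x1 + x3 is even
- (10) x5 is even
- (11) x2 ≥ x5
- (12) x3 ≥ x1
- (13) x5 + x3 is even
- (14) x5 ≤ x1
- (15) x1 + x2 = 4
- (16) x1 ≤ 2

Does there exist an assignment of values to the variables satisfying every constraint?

Unsatisfiable

From constraint 3: x2 ≤ 3. From constraints 14 and 16: x5 ≤ x1 ≤ 2. Hence x2 + x5 ≤ 5. But constraint 6 requires x2 + x5 = 7, and 7 > 5. Contradiction.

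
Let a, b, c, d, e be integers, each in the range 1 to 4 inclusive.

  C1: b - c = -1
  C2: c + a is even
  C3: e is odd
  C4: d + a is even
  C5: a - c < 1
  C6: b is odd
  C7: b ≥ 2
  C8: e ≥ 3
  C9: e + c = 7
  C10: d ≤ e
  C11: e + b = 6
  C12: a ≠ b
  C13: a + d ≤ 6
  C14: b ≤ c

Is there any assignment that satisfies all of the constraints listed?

Satisfiable

Setting (a, b, c, d, e) = (2, 3, 4, 2, 3) satisfies everything: constraint 1: b - c = -1; constraint 5: a - c = -2; constraint 9: e + c = 7, and the others follow.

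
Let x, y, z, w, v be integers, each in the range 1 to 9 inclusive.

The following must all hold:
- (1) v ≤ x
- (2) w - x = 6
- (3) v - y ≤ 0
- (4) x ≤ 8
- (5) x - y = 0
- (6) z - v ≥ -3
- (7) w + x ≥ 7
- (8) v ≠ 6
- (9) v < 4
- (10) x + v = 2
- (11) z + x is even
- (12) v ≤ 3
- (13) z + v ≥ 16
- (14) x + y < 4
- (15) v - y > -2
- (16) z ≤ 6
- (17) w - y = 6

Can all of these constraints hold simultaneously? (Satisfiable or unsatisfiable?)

Unsatisfiable

From constraint 16: z ≤ 6. From constraints 1 and 4: v ≤ x ≤ 8. Hence z + v ≤ 14. But constraint 13 requires z + v ≥ 16, and 16 > 14. Contradiction.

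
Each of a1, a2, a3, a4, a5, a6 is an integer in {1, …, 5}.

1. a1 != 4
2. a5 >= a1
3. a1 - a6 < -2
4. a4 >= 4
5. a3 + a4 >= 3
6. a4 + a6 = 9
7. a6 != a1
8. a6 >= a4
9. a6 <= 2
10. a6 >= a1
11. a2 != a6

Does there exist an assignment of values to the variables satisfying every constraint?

From constraint 4: a4 ≥ 4. From constraints 8 and 9: a4 ≤ a6 and a6 ≤ 2, so a4 ≤ 2. But 2 < 4, so no value of a4 works.

Unsatisfiable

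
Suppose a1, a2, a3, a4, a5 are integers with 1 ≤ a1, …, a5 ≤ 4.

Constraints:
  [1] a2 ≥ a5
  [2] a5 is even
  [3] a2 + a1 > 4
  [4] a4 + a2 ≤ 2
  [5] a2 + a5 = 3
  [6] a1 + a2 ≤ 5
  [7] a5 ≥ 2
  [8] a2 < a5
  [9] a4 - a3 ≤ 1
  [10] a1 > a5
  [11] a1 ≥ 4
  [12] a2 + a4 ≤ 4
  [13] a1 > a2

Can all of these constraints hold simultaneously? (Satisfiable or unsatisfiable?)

Unsatisfiable

From constraint 11: a1 ≥ 4. From constraints 1 and 7: a2 ≥ a5 ≥ 2. Hence a1 + a2 ≥ 6. But constraint 6 requires a1 + a2 ≤ 5, and 5 < 6. Contradiction.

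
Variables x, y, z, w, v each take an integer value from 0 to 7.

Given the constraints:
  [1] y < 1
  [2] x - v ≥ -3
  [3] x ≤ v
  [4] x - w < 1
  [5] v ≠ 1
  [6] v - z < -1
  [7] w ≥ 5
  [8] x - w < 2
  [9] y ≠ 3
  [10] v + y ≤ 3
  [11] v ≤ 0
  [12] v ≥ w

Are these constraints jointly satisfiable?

From constraints 7 and 12: v ≥ w and w ≥ 5, so v ≥ 5. From constraint 11: v ≤ 0. But 0 < 5, so no value of v works.

Unsatisfiable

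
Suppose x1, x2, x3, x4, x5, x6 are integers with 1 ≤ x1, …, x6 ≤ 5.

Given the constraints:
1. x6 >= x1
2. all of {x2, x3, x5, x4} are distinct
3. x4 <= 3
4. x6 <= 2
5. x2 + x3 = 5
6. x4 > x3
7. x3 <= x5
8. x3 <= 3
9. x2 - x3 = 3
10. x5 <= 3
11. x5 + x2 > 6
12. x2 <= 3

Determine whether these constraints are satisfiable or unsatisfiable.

Constraints 3, 8, 10, and 12 confine each of x2, x3, x5, x4 to the 3 values {1, …, 3} (the domain already gives each ≥ 1).
Constraint 2 requires all 4 of them to be distinct, but only 3 values are available — impossible by the pigeonhole principle.

Unsatisfiable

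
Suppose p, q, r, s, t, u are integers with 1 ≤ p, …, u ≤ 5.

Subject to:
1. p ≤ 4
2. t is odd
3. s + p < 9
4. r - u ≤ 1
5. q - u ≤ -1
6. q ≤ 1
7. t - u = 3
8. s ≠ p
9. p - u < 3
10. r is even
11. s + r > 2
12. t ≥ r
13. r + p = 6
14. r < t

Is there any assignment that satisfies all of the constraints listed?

Satisfiable

One satisfying assignment is p = 4, q = 1, r = 2, s = 2, t = 5, u = 2.
For the less obvious constraints — constraint 3: s + p = 6; constraint 4: r - u = 0 — and the others hold by inspection.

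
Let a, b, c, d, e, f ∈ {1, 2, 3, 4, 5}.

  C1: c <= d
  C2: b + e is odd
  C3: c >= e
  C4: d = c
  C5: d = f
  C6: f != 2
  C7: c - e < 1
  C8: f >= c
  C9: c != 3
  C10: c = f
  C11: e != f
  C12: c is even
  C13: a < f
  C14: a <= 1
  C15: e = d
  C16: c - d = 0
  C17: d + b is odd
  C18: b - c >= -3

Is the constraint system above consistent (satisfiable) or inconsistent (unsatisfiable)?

From constraints 4, 10, and 15, e = d = c = f, so e = f. But constraint 11 says e ≠ f. Contradiction.

Unsatisfiable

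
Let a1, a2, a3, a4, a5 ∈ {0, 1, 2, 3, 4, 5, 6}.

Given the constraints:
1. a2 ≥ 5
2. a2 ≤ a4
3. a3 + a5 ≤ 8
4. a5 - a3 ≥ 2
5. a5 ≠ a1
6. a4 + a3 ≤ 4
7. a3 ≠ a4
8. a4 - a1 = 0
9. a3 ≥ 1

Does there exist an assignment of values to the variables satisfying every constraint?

From constraints 1 and 2: a4 ≥ a2 ≥ 5. From constraint 9: a3 ≥ 1. Hence a4 + a3 ≥ 6. But constraint 6 requires a4 + a3 ≤ 4, and 4 < 6. Contradiction.

Unsatisfiable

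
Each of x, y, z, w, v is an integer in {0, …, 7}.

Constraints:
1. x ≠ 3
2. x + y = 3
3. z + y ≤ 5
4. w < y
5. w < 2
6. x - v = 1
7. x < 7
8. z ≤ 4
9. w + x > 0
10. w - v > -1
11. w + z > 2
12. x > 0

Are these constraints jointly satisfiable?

The assignment x = 1, y = 2, z = 2, w = 1, v = 0 works:
  constraint 2 holds since x + y = 3.
  constraint 3 holds since z + y = 4.
  constraint 6 holds since x - v = 1.
The rest check out directly.

Satisfiable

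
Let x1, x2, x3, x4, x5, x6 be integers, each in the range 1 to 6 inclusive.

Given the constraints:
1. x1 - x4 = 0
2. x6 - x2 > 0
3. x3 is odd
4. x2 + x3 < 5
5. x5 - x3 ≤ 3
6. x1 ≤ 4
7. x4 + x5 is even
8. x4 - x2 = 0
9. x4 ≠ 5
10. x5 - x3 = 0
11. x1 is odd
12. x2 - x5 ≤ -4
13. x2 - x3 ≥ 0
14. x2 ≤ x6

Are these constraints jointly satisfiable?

Constraints 5, 12, and 13 give x3 − x5 ≥ -3, x5 − x2 ≥ 4, x2 − x3 ≥ 0.
Adding all 3 inequalities: the left sides telescope to 0, and the right sides sum to (-3) + 4 + 0 = 1. So 0 ≥ 1, which is false.

Unsatisfiable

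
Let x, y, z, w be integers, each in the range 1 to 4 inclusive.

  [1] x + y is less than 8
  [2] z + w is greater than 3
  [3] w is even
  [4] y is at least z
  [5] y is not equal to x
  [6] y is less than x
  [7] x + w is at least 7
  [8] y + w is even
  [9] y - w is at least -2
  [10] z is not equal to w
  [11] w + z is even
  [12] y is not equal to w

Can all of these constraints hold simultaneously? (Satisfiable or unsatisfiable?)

Setting (x, y, z, w) = (4, 2, 2, 4) satisfies everything: constraint 1: x + y = 6; constraint 2: z + w = 6; constraint 7: x + w = 8, and the others follow.

Satisfiable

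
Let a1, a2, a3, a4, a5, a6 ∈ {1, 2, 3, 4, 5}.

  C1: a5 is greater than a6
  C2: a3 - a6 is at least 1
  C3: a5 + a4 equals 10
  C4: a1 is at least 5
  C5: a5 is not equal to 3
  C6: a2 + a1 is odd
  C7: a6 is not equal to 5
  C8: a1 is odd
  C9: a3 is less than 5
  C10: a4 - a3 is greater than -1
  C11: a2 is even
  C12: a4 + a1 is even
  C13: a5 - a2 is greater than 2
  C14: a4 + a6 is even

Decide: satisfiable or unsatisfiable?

Satisfiable

Setting (a1, a2, a3, a4, a5, a6) = (5, 2, 3, 5, 5, 1) satisfies everything: constraint 2: a3 - a6 = 2; constraint 3: a5 + a4 = 10, and the others follow.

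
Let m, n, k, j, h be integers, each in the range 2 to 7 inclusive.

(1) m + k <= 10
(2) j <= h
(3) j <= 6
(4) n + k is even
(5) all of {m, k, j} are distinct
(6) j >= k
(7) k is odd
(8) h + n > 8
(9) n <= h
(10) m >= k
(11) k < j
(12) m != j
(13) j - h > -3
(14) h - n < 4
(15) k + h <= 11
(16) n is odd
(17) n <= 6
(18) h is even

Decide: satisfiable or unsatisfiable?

Satisfiable

One satisfying assignment is m = 5, n = 3, k = 3, j = 4, h = 6.
For the less obvious constraints — constraint 1: m + k = 8; constraint 8: h + n = 9; constraint 13: j - h = -2 — and the others hold by inspection.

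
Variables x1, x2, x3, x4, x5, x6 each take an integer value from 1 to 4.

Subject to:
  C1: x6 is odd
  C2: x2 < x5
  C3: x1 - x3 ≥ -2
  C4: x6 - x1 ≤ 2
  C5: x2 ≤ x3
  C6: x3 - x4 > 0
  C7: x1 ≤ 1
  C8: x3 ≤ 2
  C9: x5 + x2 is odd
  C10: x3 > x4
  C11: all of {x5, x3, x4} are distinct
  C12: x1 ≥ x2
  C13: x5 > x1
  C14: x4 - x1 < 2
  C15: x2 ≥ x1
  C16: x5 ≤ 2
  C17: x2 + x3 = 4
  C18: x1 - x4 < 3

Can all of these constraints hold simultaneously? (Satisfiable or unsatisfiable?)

From constraints 7 and 12: x2 ≤ x1 ≤ 1. From constraint 8: x3 ≤ 2. Hence x2 + x3 ≤ 3. But constraint 17 requires x2 + x3 = 4, and 4 > 3. Contradiction.

Unsatisfiable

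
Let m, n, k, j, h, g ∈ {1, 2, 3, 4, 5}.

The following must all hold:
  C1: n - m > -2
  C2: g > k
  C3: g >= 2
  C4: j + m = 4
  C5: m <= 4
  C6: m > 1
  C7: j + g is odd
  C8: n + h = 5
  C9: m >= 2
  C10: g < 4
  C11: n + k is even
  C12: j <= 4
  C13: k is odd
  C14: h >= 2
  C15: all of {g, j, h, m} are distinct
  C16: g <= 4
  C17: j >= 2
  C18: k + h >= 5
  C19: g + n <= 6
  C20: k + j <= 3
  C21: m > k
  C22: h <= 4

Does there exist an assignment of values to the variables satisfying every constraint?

Constraints 3, 5, 9, 12, 14, 16, 17, and 22 confine each of g, j, h, m to the 3 values {2, …, 4}.
Constraint 15 requires all 4 of them to be distinct, but only 3 values are available — impossible by the pigeonhole principle.

Unsatisfiable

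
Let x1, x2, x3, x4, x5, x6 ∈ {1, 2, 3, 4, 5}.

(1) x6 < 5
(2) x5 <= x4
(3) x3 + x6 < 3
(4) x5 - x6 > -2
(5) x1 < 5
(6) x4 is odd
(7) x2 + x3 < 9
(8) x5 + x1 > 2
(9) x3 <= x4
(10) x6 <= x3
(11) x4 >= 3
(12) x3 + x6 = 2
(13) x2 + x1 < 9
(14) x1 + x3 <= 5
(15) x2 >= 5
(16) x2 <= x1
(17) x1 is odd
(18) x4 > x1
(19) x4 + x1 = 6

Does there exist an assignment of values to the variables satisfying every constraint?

From constraint 11: x4 ≥ 3. From constraints 15 and 16: x1 ≥ x2 ≥ 5. Hence x4 + x1 ≥ 8. But constraint 19 requires x4 + x1 = 6, and 6 < 8. Contradiction.

Unsatisfiable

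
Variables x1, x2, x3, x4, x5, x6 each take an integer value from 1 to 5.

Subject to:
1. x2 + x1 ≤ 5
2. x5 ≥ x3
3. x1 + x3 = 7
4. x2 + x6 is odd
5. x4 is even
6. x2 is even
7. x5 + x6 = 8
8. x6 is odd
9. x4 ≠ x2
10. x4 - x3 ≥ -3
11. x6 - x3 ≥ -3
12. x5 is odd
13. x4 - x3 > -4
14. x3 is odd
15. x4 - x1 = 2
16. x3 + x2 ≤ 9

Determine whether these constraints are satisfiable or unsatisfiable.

Satisfiable

Take x1 = 2, x2 = 2, x3 = 5, x4 = 4, x5 = 5, x6 = 3. Then constraint 1: x2 + x1 = 4; constraint 3: x1 + x3 = 7, and every other listed constraint is also met.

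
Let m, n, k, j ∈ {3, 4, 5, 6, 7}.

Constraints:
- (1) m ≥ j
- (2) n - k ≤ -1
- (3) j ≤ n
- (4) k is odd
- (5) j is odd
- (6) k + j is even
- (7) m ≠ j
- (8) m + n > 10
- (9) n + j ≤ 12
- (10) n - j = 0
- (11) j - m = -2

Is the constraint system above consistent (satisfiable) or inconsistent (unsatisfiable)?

Satisfiable

One satisfying assignment is m = 7, n = 5, k = 7, j = 5.
For the less obvious constraints — constraint 2: n - k = -2; constraint 8: m + n = 12; constraint 9: n + j = 10 — and the others hold by inspection.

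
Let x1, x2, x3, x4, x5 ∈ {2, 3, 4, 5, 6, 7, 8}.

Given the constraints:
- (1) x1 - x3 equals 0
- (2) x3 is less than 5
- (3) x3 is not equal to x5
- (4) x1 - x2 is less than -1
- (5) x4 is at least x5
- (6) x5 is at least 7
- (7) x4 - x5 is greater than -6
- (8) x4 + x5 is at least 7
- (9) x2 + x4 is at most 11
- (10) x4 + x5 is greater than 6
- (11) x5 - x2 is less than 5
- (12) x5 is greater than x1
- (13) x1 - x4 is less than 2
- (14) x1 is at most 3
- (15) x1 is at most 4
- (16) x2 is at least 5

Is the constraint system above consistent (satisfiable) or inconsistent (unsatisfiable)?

Unsatisfiable

From constraint 16: x2 ≥ 5. From constraints 5 and 6: x4 ≥ x5 ≥ 7. Hence x2 + x4 ≥ 12. But constraint 9 requires x2 + x4 ≤ 11, and 11 < 12. Contradiction.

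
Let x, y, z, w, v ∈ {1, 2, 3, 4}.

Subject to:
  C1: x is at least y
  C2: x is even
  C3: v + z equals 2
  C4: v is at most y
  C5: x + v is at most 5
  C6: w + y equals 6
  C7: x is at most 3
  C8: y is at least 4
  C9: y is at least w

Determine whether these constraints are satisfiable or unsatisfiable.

From constraint 8: y ≥ 4. From constraints 1 and 7: y ≤ x and x ≤ 3, so y ≤ 3. But 3 < 4, so no value of y works.

Unsatisfiable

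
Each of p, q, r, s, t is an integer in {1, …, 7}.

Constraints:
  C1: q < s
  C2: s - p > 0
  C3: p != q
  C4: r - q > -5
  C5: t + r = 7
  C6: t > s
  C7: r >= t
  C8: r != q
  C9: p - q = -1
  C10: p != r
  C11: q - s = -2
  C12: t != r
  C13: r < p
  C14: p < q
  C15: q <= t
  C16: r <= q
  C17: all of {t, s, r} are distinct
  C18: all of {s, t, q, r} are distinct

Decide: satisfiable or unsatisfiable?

Unsatisfiable

Constraints 1, 6, 7, 13, and 14 give q < s, s < t, t ≤ r, r < p, p < q. Chaining: q < s < t ≤ r < p < q, which forces q < q — impossible.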